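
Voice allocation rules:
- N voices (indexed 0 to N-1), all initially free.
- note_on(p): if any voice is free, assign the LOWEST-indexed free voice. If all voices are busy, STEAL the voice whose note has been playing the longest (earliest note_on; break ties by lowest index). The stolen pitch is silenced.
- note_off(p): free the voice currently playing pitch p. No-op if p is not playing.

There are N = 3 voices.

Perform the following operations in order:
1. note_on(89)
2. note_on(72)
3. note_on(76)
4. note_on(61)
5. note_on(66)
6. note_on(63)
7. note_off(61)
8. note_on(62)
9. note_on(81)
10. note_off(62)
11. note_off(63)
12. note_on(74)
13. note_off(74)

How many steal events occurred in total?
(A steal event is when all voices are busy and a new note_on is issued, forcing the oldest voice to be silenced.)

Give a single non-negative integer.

Answer: 4

Derivation:
Op 1: note_on(89): voice 0 is free -> assigned | voices=[89 - -]
Op 2: note_on(72): voice 1 is free -> assigned | voices=[89 72 -]
Op 3: note_on(76): voice 2 is free -> assigned | voices=[89 72 76]
Op 4: note_on(61): all voices busy, STEAL voice 0 (pitch 89, oldest) -> assign | voices=[61 72 76]
Op 5: note_on(66): all voices busy, STEAL voice 1 (pitch 72, oldest) -> assign | voices=[61 66 76]
Op 6: note_on(63): all voices busy, STEAL voice 2 (pitch 76, oldest) -> assign | voices=[61 66 63]
Op 7: note_off(61): free voice 0 | voices=[- 66 63]
Op 8: note_on(62): voice 0 is free -> assigned | voices=[62 66 63]
Op 9: note_on(81): all voices busy, STEAL voice 1 (pitch 66, oldest) -> assign | voices=[62 81 63]
Op 10: note_off(62): free voice 0 | voices=[- 81 63]
Op 11: note_off(63): free voice 2 | voices=[- 81 -]
Op 12: note_on(74): voice 0 is free -> assigned | voices=[74 81 -]
Op 13: note_off(74): free voice 0 | voices=[- 81 -]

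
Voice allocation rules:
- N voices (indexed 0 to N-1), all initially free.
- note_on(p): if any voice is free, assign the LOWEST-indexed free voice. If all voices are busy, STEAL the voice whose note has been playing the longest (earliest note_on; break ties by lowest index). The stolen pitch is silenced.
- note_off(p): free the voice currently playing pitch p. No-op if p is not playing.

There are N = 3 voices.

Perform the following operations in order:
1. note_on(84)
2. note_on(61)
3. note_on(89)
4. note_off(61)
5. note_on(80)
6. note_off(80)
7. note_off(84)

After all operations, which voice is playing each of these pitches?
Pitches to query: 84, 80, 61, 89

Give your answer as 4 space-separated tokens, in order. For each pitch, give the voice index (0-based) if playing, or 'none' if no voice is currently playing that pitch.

Op 1: note_on(84): voice 0 is free -> assigned | voices=[84 - -]
Op 2: note_on(61): voice 1 is free -> assigned | voices=[84 61 -]
Op 3: note_on(89): voice 2 is free -> assigned | voices=[84 61 89]
Op 4: note_off(61): free voice 1 | voices=[84 - 89]
Op 5: note_on(80): voice 1 is free -> assigned | voices=[84 80 89]
Op 6: note_off(80): free voice 1 | voices=[84 - 89]
Op 7: note_off(84): free voice 0 | voices=[- - 89]

Answer: none none none 2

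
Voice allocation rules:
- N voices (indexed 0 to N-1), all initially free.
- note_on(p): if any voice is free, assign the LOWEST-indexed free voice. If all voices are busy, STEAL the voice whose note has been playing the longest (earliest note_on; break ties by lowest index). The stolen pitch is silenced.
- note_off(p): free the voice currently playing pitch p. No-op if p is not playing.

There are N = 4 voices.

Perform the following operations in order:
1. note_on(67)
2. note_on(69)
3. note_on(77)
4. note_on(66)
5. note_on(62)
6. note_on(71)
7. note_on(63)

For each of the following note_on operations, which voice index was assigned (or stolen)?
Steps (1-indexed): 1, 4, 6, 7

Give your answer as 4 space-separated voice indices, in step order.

Op 1: note_on(67): voice 0 is free -> assigned | voices=[67 - - -]
Op 2: note_on(69): voice 1 is free -> assigned | voices=[67 69 - -]
Op 3: note_on(77): voice 2 is free -> assigned | voices=[67 69 77 -]
Op 4: note_on(66): voice 3 is free -> assigned | voices=[67 69 77 66]
Op 5: note_on(62): all voices busy, STEAL voice 0 (pitch 67, oldest) -> assign | voices=[62 69 77 66]
Op 6: note_on(71): all voices busy, STEAL voice 1 (pitch 69, oldest) -> assign | voices=[62 71 77 66]
Op 7: note_on(63): all voices busy, STEAL voice 2 (pitch 77, oldest) -> assign | voices=[62 71 63 66]

Answer: 0 3 1 2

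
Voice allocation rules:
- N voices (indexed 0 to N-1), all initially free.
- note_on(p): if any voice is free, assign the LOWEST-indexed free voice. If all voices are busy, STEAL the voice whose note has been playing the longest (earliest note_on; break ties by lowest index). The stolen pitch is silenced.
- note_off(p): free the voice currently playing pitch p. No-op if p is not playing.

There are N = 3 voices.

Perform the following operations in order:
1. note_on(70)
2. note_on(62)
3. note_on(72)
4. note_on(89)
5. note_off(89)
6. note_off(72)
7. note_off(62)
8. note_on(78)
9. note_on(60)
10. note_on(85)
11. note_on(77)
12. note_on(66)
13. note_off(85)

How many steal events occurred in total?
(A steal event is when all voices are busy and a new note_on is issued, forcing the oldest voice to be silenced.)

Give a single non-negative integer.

Op 1: note_on(70): voice 0 is free -> assigned | voices=[70 - -]
Op 2: note_on(62): voice 1 is free -> assigned | voices=[70 62 -]
Op 3: note_on(72): voice 2 is free -> assigned | voices=[70 62 72]
Op 4: note_on(89): all voices busy, STEAL voice 0 (pitch 70, oldest) -> assign | voices=[89 62 72]
Op 5: note_off(89): free voice 0 | voices=[- 62 72]
Op 6: note_off(72): free voice 2 | voices=[- 62 -]
Op 7: note_off(62): free voice 1 | voices=[- - -]
Op 8: note_on(78): voice 0 is free -> assigned | voices=[78 - -]
Op 9: note_on(60): voice 1 is free -> assigned | voices=[78 60 -]
Op 10: note_on(85): voice 2 is free -> assigned | voices=[78 60 85]
Op 11: note_on(77): all voices busy, STEAL voice 0 (pitch 78, oldest) -> assign | voices=[77 60 85]
Op 12: note_on(66): all voices busy, STEAL voice 1 (pitch 60, oldest) -> assign | voices=[77 66 85]
Op 13: note_off(85): free voice 2 | voices=[77 66 -]

Answer: 3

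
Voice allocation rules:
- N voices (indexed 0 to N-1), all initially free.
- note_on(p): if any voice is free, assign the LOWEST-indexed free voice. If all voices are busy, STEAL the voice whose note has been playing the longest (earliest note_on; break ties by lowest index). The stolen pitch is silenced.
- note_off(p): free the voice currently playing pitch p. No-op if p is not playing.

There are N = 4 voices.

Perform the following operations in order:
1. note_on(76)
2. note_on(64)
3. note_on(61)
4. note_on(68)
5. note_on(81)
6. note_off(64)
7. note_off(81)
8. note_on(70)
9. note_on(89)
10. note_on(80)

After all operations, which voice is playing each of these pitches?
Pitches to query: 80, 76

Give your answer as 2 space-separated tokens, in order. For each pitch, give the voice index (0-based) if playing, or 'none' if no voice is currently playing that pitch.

Op 1: note_on(76): voice 0 is free -> assigned | voices=[76 - - -]
Op 2: note_on(64): voice 1 is free -> assigned | voices=[76 64 - -]
Op 3: note_on(61): voice 2 is free -> assigned | voices=[76 64 61 -]
Op 4: note_on(68): voice 3 is free -> assigned | voices=[76 64 61 68]
Op 5: note_on(81): all voices busy, STEAL voice 0 (pitch 76, oldest) -> assign | voices=[81 64 61 68]
Op 6: note_off(64): free voice 1 | voices=[81 - 61 68]
Op 7: note_off(81): free voice 0 | voices=[- - 61 68]
Op 8: note_on(70): voice 0 is free -> assigned | voices=[70 - 61 68]
Op 9: note_on(89): voice 1 is free -> assigned | voices=[70 89 61 68]
Op 10: note_on(80): all voices busy, STEAL voice 2 (pitch 61, oldest) -> assign | voices=[70 89 80 68]

Answer: 2 none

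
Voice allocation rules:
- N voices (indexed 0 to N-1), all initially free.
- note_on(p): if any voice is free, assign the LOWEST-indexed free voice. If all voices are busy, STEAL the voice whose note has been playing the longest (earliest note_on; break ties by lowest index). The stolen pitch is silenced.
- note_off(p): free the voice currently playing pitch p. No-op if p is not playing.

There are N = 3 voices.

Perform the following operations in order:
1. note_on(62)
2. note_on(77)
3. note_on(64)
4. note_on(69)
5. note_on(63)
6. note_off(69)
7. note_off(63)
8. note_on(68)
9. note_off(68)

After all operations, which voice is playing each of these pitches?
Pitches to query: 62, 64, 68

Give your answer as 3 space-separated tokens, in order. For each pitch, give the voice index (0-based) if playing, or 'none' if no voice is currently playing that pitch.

Op 1: note_on(62): voice 0 is free -> assigned | voices=[62 - -]
Op 2: note_on(77): voice 1 is free -> assigned | voices=[62 77 -]
Op 3: note_on(64): voice 2 is free -> assigned | voices=[62 77 64]
Op 4: note_on(69): all voices busy, STEAL voice 0 (pitch 62, oldest) -> assign | voices=[69 77 64]
Op 5: note_on(63): all voices busy, STEAL voice 1 (pitch 77, oldest) -> assign | voices=[69 63 64]
Op 6: note_off(69): free voice 0 | voices=[- 63 64]
Op 7: note_off(63): free voice 1 | voices=[- - 64]
Op 8: note_on(68): voice 0 is free -> assigned | voices=[68 - 64]
Op 9: note_off(68): free voice 0 | voices=[- - 64]

Answer: none 2 none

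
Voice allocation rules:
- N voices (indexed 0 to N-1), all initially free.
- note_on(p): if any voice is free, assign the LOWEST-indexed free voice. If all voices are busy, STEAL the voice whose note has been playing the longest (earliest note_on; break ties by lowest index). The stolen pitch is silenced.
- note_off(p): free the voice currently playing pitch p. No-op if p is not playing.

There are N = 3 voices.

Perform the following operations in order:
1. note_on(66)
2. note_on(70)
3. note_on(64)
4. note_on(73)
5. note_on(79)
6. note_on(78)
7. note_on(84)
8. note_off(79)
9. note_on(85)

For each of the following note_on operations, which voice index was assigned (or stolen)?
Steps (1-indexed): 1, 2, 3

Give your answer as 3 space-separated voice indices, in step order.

Answer: 0 1 2

Derivation:
Op 1: note_on(66): voice 0 is free -> assigned | voices=[66 - -]
Op 2: note_on(70): voice 1 is free -> assigned | voices=[66 70 -]
Op 3: note_on(64): voice 2 is free -> assigned | voices=[66 70 64]
Op 4: note_on(73): all voices busy, STEAL voice 0 (pitch 66, oldest) -> assign | voices=[73 70 64]
Op 5: note_on(79): all voices busy, STEAL voice 1 (pitch 70, oldest) -> assign | voices=[73 79 64]
Op 6: note_on(78): all voices busy, STEAL voice 2 (pitch 64, oldest) -> assign | voices=[73 79 78]
Op 7: note_on(84): all voices busy, STEAL voice 0 (pitch 73, oldest) -> assign | voices=[84 79 78]
Op 8: note_off(79): free voice 1 | voices=[84 - 78]
Op 9: note_on(85): voice 1 is free -> assigned | voices=[84 85 78]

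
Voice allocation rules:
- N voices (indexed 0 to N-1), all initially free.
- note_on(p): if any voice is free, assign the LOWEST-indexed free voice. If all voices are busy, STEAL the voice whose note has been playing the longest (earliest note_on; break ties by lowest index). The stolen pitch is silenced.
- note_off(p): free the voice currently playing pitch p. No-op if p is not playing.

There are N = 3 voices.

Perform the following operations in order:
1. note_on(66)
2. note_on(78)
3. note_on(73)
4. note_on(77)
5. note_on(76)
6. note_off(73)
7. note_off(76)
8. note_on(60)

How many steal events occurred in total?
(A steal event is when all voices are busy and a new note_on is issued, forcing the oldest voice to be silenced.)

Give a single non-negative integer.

Op 1: note_on(66): voice 0 is free -> assigned | voices=[66 - -]
Op 2: note_on(78): voice 1 is free -> assigned | voices=[66 78 -]
Op 3: note_on(73): voice 2 is free -> assigned | voices=[66 78 73]
Op 4: note_on(77): all voices busy, STEAL voice 0 (pitch 66, oldest) -> assign | voices=[77 78 73]
Op 5: note_on(76): all voices busy, STEAL voice 1 (pitch 78, oldest) -> assign | voices=[77 76 73]
Op 6: note_off(73): free voice 2 | voices=[77 76 -]
Op 7: note_off(76): free voice 1 | voices=[77 - -]
Op 8: note_on(60): voice 1 is free -> assigned | voices=[77 60 -]

Answer: 2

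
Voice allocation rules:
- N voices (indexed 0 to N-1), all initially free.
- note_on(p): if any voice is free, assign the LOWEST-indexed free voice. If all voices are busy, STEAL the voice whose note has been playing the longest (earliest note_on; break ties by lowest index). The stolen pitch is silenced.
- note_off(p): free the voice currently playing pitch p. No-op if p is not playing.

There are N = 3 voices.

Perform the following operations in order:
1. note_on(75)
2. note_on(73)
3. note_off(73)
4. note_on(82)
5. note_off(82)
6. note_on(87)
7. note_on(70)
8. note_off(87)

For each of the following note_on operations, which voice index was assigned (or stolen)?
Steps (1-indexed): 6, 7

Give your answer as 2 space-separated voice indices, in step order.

Op 1: note_on(75): voice 0 is free -> assigned | voices=[75 - -]
Op 2: note_on(73): voice 1 is free -> assigned | voices=[75 73 -]
Op 3: note_off(73): free voice 1 | voices=[75 - -]
Op 4: note_on(82): voice 1 is free -> assigned | voices=[75 82 -]
Op 5: note_off(82): free voice 1 | voices=[75 - -]
Op 6: note_on(87): voice 1 is free -> assigned | voices=[75 87 -]
Op 7: note_on(70): voice 2 is free -> assigned | voices=[75 87 70]
Op 8: note_off(87): free voice 1 | voices=[75 - 70]

Answer: 1 2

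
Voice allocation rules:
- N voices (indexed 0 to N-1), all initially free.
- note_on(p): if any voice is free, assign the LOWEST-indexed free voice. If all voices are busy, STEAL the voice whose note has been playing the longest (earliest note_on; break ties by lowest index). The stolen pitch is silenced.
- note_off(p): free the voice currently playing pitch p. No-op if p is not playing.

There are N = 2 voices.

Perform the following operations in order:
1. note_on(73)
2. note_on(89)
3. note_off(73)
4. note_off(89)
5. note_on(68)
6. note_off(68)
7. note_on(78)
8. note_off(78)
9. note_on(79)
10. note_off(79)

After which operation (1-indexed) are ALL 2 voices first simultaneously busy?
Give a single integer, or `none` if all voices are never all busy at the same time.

Answer: 2

Derivation:
Op 1: note_on(73): voice 0 is free -> assigned | voices=[73 -]
Op 2: note_on(89): voice 1 is free -> assigned | voices=[73 89]
Op 3: note_off(73): free voice 0 | voices=[- 89]
Op 4: note_off(89): free voice 1 | voices=[- -]
Op 5: note_on(68): voice 0 is free -> assigned | voices=[68 -]
Op 6: note_off(68): free voice 0 | voices=[- -]
Op 7: note_on(78): voice 0 is free -> assigned | voices=[78 -]
Op 8: note_off(78): free voice 0 | voices=[- -]
Op 9: note_on(79): voice 0 is free -> assigned | voices=[79 -]
Op 10: note_off(79): free voice 0 | voices=[- -]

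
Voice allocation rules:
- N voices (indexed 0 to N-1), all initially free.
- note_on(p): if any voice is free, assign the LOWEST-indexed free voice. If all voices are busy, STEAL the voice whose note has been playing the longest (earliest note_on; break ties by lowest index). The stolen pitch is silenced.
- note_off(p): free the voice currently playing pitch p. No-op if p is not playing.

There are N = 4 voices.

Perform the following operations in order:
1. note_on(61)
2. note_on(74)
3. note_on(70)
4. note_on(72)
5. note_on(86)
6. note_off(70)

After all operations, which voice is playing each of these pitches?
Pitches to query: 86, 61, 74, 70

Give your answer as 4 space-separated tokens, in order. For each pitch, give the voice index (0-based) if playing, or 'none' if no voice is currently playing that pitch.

Answer: 0 none 1 none

Derivation:
Op 1: note_on(61): voice 0 is free -> assigned | voices=[61 - - -]
Op 2: note_on(74): voice 1 is free -> assigned | voices=[61 74 - -]
Op 3: note_on(70): voice 2 is free -> assigned | voices=[61 74 70 -]
Op 4: note_on(72): voice 3 is free -> assigned | voices=[61 74 70 72]
Op 5: note_on(86): all voices busy, STEAL voice 0 (pitch 61, oldest) -> assign | voices=[86 74 70 72]
Op 6: note_off(70): free voice 2 | voices=[86 74 - 72]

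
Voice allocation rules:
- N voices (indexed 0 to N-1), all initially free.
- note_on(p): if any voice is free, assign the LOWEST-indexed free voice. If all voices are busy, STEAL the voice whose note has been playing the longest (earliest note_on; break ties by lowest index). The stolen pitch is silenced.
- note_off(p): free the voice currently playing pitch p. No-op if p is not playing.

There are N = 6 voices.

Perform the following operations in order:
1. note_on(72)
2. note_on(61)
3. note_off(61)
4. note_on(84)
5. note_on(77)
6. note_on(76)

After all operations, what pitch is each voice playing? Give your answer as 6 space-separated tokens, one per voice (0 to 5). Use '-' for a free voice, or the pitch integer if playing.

Answer: 72 84 77 76 - -

Derivation:
Op 1: note_on(72): voice 0 is free -> assigned | voices=[72 - - - - -]
Op 2: note_on(61): voice 1 is free -> assigned | voices=[72 61 - - - -]
Op 3: note_off(61): free voice 1 | voices=[72 - - - - -]
Op 4: note_on(84): voice 1 is free -> assigned | voices=[72 84 - - - -]
Op 5: note_on(77): voice 2 is free -> assigned | voices=[72 84 77 - - -]
Op 6: note_on(76): voice 3 is free -> assigned | voices=[72 84 77 76 - -]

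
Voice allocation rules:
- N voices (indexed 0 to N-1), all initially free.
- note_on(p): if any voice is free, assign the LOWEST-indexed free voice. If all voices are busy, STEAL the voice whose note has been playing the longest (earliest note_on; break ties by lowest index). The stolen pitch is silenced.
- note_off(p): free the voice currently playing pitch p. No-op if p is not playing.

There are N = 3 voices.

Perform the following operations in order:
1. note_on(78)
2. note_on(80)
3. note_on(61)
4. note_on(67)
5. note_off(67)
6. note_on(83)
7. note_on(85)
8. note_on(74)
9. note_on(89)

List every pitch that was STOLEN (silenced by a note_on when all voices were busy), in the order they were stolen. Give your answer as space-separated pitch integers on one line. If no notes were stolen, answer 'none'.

Op 1: note_on(78): voice 0 is free -> assigned | voices=[78 - -]
Op 2: note_on(80): voice 1 is free -> assigned | voices=[78 80 -]
Op 3: note_on(61): voice 2 is free -> assigned | voices=[78 80 61]
Op 4: note_on(67): all voices busy, STEAL voice 0 (pitch 78, oldest) -> assign | voices=[67 80 61]
Op 5: note_off(67): free voice 0 | voices=[- 80 61]
Op 6: note_on(83): voice 0 is free -> assigned | voices=[83 80 61]
Op 7: note_on(85): all voices busy, STEAL voice 1 (pitch 80, oldest) -> assign | voices=[83 85 61]
Op 8: note_on(74): all voices busy, STEAL voice 2 (pitch 61, oldest) -> assign | voices=[83 85 74]
Op 9: note_on(89): all voices busy, STEAL voice 0 (pitch 83, oldest) -> assign | voices=[89 85 74]

Answer: 78 80 61 83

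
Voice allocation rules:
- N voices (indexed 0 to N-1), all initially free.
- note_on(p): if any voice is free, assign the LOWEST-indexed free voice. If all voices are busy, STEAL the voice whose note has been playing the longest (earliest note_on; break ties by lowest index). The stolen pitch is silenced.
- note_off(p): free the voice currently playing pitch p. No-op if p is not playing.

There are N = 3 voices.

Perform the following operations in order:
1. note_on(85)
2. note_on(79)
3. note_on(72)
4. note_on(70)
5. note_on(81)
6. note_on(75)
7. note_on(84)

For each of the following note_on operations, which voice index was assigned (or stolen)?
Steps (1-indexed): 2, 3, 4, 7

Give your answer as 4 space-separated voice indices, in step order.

Answer: 1 2 0 0

Derivation:
Op 1: note_on(85): voice 0 is free -> assigned | voices=[85 - -]
Op 2: note_on(79): voice 1 is free -> assigned | voices=[85 79 -]
Op 3: note_on(72): voice 2 is free -> assigned | voices=[85 79 72]
Op 4: note_on(70): all voices busy, STEAL voice 0 (pitch 85, oldest) -> assign | voices=[70 79 72]
Op 5: note_on(81): all voices busy, STEAL voice 1 (pitch 79, oldest) -> assign | voices=[70 81 72]
Op 6: note_on(75): all voices busy, STEAL voice 2 (pitch 72, oldest) -> assign | voices=[70 81 75]
Op 7: note_on(84): all voices busy, STEAL voice 0 (pitch 70, oldest) -> assign | voices=[84 81 75]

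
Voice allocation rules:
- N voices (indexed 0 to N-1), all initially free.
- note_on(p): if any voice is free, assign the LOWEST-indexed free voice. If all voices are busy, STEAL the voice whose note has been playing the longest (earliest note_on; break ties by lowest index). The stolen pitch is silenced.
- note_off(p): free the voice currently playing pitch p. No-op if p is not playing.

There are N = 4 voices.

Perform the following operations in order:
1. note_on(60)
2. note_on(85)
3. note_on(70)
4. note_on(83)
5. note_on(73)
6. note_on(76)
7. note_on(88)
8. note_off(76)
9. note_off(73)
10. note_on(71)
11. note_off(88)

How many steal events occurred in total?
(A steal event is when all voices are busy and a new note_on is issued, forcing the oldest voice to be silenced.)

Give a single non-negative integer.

Op 1: note_on(60): voice 0 is free -> assigned | voices=[60 - - -]
Op 2: note_on(85): voice 1 is free -> assigned | voices=[60 85 - -]
Op 3: note_on(70): voice 2 is free -> assigned | voices=[60 85 70 -]
Op 4: note_on(83): voice 3 is free -> assigned | voices=[60 85 70 83]
Op 5: note_on(73): all voices busy, STEAL voice 0 (pitch 60, oldest) -> assign | voices=[73 85 70 83]
Op 6: note_on(76): all voices busy, STEAL voice 1 (pitch 85, oldest) -> assign | voices=[73 76 70 83]
Op 7: note_on(88): all voices busy, STEAL voice 2 (pitch 70, oldest) -> assign | voices=[73 76 88 83]
Op 8: note_off(76): free voice 1 | voices=[73 - 88 83]
Op 9: note_off(73): free voice 0 | voices=[- - 88 83]
Op 10: note_on(71): voice 0 is free -> assigned | voices=[71 - 88 83]
Op 11: note_off(88): free voice 2 | voices=[71 - - 83]

Answer: 3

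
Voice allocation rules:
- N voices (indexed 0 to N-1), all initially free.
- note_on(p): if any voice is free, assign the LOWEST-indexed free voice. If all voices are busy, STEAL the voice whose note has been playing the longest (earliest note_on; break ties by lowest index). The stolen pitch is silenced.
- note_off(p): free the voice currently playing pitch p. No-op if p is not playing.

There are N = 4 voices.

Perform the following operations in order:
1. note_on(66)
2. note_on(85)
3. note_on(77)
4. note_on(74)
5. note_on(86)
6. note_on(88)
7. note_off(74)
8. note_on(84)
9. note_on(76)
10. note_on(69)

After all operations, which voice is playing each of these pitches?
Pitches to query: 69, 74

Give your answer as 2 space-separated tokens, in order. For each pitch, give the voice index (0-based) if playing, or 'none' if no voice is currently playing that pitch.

Op 1: note_on(66): voice 0 is free -> assigned | voices=[66 - - -]
Op 2: note_on(85): voice 1 is free -> assigned | voices=[66 85 - -]
Op 3: note_on(77): voice 2 is free -> assigned | voices=[66 85 77 -]
Op 4: note_on(74): voice 3 is free -> assigned | voices=[66 85 77 74]
Op 5: note_on(86): all voices busy, STEAL voice 0 (pitch 66, oldest) -> assign | voices=[86 85 77 74]
Op 6: note_on(88): all voices busy, STEAL voice 1 (pitch 85, oldest) -> assign | voices=[86 88 77 74]
Op 7: note_off(74): free voice 3 | voices=[86 88 77 -]
Op 8: note_on(84): voice 3 is free -> assigned | voices=[86 88 77 84]
Op 9: note_on(76): all voices busy, STEAL voice 2 (pitch 77, oldest) -> assign | voices=[86 88 76 84]
Op 10: note_on(69): all voices busy, STEAL voice 0 (pitch 86, oldest) -> assign | voices=[69 88 76 84]

Answer: 0 none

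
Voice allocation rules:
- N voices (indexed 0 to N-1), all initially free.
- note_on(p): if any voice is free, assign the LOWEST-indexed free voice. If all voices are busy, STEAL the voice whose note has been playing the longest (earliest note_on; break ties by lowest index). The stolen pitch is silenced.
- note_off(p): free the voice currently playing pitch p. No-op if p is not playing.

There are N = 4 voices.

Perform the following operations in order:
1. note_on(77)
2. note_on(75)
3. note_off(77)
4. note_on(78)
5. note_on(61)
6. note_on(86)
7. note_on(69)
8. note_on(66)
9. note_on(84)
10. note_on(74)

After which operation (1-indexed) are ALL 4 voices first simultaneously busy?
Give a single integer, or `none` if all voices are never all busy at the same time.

Op 1: note_on(77): voice 0 is free -> assigned | voices=[77 - - -]
Op 2: note_on(75): voice 1 is free -> assigned | voices=[77 75 - -]
Op 3: note_off(77): free voice 0 | voices=[- 75 - -]
Op 4: note_on(78): voice 0 is free -> assigned | voices=[78 75 - -]
Op 5: note_on(61): voice 2 is free -> assigned | voices=[78 75 61 -]
Op 6: note_on(86): voice 3 is free -> assigned | voices=[78 75 61 86]
Op 7: note_on(69): all voices busy, STEAL voice 1 (pitch 75, oldest) -> assign | voices=[78 69 61 86]
Op 8: note_on(66): all voices busy, STEAL voice 0 (pitch 78, oldest) -> assign | voices=[66 69 61 86]
Op 9: note_on(84): all voices busy, STEAL voice 2 (pitch 61, oldest) -> assign | voices=[66 69 84 86]
Op 10: note_on(74): all voices busy, STEAL voice 3 (pitch 86, oldest) -> assign | voices=[66 69 84 74]

Answer: 6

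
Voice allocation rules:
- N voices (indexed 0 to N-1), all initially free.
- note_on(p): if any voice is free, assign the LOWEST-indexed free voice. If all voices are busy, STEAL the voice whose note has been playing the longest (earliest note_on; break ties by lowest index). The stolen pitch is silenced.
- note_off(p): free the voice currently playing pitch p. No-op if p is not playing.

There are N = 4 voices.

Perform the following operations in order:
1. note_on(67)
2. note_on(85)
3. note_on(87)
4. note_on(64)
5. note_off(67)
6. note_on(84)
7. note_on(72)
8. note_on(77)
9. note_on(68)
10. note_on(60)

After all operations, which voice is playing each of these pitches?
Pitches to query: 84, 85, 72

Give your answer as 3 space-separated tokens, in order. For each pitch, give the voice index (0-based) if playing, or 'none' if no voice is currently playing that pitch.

Op 1: note_on(67): voice 0 is free -> assigned | voices=[67 - - -]
Op 2: note_on(85): voice 1 is free -> assigned | voices=[67 85 - -]
Op 3: note_on(87): voice 2 is free -> assigned | voices=[67 85 87 -]
Op 4: note_on(64): voice 3 is free -> assigned | voices=[67 85 87 64]
Op 5: note_off(67): free voice 0 | voices=[- 85 87 64]
Op 6: note_on(84): voice 0 is free -> assigned | voices=[84 85 87 64]
Op 7: note_on(72): all voices busy, STEAL voice 1 (pitch 85, oldest) -> assign | voices=[84 72 87 64]
Op 8: note_on(77): all voices busy, STEAL voice 2 (pitch 87, oldest) -> assign | voices=[84 72 77 64]
Op 9: note_on(68): all voices busy, STEAL voice 3 (pitch 64, oldest) -> assign | voices=[84 72 77 68]
Op 10: note_on(60): all voices busy, STEAL voice 0 (pitch 84, oldest) -> assign | voices=[60 72 77 68]

Answer: none none 1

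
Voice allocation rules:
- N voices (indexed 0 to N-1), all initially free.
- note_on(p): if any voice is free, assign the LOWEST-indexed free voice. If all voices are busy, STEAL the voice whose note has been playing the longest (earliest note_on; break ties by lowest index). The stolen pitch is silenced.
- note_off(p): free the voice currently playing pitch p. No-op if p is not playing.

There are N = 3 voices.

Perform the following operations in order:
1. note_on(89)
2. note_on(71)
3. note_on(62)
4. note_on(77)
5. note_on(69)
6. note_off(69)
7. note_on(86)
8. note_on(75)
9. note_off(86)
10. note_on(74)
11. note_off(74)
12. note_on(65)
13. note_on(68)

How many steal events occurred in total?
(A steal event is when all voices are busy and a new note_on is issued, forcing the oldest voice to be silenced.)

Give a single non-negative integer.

Answer: 4

Derivation:
Op 1: note_on(89): voice 0 is free -> assigned | voices=[89 - -]
Op 2: note_on(71): voice 1 is free -> assigned | voices=[89 71 -]
Op 3: note_on(62): voice 2 is free -> assigned | voices=[89 71 62]
Op 4: note_on(77): all voices busy, STEAL voice 0 (pitch 89, oldest) -> assign | voices=[77 71 62]
Op 5: note_on(69): all voices busy, STEAL voice 1 (pitch 71, oldest) -> assign | voices=[77 69 62]
Op 6: note_off(69): free voice 1 | voices=[77 - 62]
Op 7: note_on(86): voice 1 is free -> assigned | voices=[77 86 62]
Op 8: note_on(75): all voices busy, STEAL voice 2 (pitch 62, oldest) -> assign | voices=[77 86 75]
Op 9: note_off(86): free voice 1 | voices=[77 - 75]
Op 10: note_on(74): voice 1 is free -> assigned | voices=[77 74 75]
Op 11: note_off(74): free voice 1 | voices=[77 - 75]
Op 12: note_on(65): voice 1 is free -> assigned | voices=[77 65 75]
Op 13: note_on(68): all voices busy, STEAL voice 0 (pitch 77, oldest) -> assign | voices=[68 65 75]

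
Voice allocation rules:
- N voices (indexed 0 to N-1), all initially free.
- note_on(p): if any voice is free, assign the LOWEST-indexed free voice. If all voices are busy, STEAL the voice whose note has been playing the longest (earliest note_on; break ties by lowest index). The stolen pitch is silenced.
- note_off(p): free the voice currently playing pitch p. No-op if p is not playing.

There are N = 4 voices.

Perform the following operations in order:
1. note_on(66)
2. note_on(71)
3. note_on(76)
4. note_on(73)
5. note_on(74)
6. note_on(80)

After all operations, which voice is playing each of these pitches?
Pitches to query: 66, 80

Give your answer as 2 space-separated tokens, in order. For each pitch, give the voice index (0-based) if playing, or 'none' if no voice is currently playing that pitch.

Answer: none 1

Derivation:
Op 1: note_on(66): voice 0 is free -> assigned | voices=[66 - - -]
Op 2: note_on(71): voice 1 is free -> assigned | voices=[66 71 - -]
Op 3: note_on(76): voice 2 is free -> assigned | voices=[66 71 76 -]
Op 4: note_on(73): voice 3 is free -> assigned | voices=[66 71 76 73]
Op 5: note_on(74): all voices busy, STEAL voice 0 (pitch 66, oldest) -> assign | voices=[74 71 76 73]
Op 6: note_on(80): all voices busy, STEAL voice 1 (pitch 71, oldest) -> assign | voices=[74 80 76 73]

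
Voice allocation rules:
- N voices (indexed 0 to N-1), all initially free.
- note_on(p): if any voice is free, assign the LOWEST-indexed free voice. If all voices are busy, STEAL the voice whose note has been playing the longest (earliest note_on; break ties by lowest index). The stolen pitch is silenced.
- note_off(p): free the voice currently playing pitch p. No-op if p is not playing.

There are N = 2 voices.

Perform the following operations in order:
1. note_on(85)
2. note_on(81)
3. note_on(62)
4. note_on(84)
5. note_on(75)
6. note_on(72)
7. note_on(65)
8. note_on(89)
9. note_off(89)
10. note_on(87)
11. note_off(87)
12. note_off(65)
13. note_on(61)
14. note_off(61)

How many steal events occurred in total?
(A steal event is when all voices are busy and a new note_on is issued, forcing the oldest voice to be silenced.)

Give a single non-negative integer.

Op 1: note_on(85): voice 0 is free -> assigned | voices=[85 -]
Op 2: note_on(81): voice 1 is free -> assigned | voices=[85 81]
Op 3: note_on(62): all voices busy, STEAL voice 0 (pitch 85, oldest) -> assign | voices=[62 81]
Op 4: note_on(84): all voices busy, STEAL voice 1 (pitch 81, oldest) -> assign | voices=[62 84]
Op 5: note_on(75): all voices busy, STEAL voice 0 (pitch 62, oldest) -> assign | voices=[75 84]
Op 6: note_on(72): all voices busy, STEAL voice 1 (pitch 84, oldest) -> assign | voices=[75 72]
Op 7: note_on(65): all voices busy, STEAL voice 0 (pitch 75, oldest) -> assign | voices=[65 72]
Op 8: note_on(89): all voices busy, STEAL voice 1 (pitch 72, oldest) -> assign | voices=[65 89]
Op 9: note_off(89): free voice 1 | voices=[65 -]
Op 10: note_on(87): voice 1 is free -> assigned | voices=[65 87]
Op 11: note_off(87): free voice 1 | voices=[65 -]
Op 12: note_off(65): free voice 0 | voices=[- -]
Op 13: note_on(61): voice 0 is free -> assigned | voices=[61 -]
Op 14: note_off(61): free voice 0 | voices=[- -]

Answer: 6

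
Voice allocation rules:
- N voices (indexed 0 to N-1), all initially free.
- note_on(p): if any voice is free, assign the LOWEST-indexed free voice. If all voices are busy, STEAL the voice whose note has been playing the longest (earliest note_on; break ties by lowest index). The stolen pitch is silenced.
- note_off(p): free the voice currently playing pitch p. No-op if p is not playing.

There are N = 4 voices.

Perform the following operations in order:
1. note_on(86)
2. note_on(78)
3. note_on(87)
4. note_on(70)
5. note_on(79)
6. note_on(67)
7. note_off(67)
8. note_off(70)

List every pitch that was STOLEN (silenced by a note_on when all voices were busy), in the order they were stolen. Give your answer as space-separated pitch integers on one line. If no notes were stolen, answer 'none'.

Op 1: note_on(86): voice 0 is free -> assigned | voices=[86 - - -]
Op 2: note_on(78): voice 1 is free -> assigned | voices=[86 78 - -]
Op 3: note_on(87): voice 2 is free -> assigned | voices=[86 78 87 -]
Op 4: note_on(70): voice 3 is free -> assigned | voices=[86 78 87 70]
Op 5: note_on(79): all voices busy, STEAL voice 0 (pitch 86, oldest) -> assign | voices=[79 78 87 70]
Op 6: note_on(67): all voices busy, STEAL voice 1 (pitch 78, oldest) -> assign | voices=[79 67 87 70]
Op 7: note_off(67): free voice 1 | voices=[79 - 87 70]
Op 8: note_off(70): free voice 3 | voices=[79 - 87 -]

Answer: 86 78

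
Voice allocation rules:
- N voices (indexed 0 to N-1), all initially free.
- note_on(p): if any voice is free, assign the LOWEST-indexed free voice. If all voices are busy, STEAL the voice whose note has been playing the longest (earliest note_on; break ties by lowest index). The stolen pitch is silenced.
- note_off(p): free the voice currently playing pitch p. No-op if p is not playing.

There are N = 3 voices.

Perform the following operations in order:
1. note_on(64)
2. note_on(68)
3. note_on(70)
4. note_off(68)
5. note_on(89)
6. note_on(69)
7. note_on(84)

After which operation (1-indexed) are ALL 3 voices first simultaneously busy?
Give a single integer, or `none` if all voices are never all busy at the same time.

Op 1: note_on(64): voice 0 is free -> assigned | voices=[64 - -]
Op 2: note_on(68): voice 1 is free -> assigned | voices=[64 68 -]
Op 3: note_on(70): voice 2 is free -> assigned | voices=[64 68 70]
Op 4: note_off(68): free voice 1 | voices=[64 - 70]
Op 5: note_on(89): voice 1 is free -> assigned | voices=[64 89 70]
Op 6: note_on(69): all voices busy, STEAL voice 0 (pitch 64, oldest) -> assign | voices=[69 89 70]
Op 7: note_on(84): all voices busy, STEAL voice 2 (pitch 70, oldest) -> assign | voices=[69 89 84]

Answer: 3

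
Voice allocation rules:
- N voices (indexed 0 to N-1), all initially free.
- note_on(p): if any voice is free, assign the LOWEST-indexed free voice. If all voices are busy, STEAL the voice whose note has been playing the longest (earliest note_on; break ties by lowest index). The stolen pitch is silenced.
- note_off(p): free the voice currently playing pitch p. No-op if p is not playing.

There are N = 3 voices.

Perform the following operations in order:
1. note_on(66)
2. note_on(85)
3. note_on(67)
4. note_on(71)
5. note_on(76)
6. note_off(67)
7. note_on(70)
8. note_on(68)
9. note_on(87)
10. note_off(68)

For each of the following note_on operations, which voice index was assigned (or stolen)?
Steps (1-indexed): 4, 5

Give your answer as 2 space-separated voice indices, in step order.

Op 1: note_on(66): voice 0 is free -> assigned | voices=[66 - -]
Op 2: note_on(85): voice 1 is free -> assigned | voices=[66 85 -]
Op 3: note_on(67): voice 2 is free -> assigned | voices=[66 85 67]
Op 4: note_on(71): all voices busy, STEAL voice 0 (pitch 66, oldest) -> assign | voices=[71 85 67]
Op 5: note_on(76): all voices busy, STEAL voice 1 (pitch 85, oldest) -> assign | voices=[71 76 67]
Op 6: note_off(67): free voice 2 | voices=[71 76 -]
Op 7: note_on(70): voice 2 is free -> assigned | voices=[71 76 70]
Op 8: note_on(68): all voices busy, STEAL voice 0 (pitch 71, oldest) -> assign | voices=[68 76 70]
Op 9: note_on(87): all voices busy, STEAL voice 1 (pitch 76, oldest) -> assign | voices=[68 87 70]
Op 10: note_off(68): free voice 0 | voices=[- 87 70]

Answer: 0 1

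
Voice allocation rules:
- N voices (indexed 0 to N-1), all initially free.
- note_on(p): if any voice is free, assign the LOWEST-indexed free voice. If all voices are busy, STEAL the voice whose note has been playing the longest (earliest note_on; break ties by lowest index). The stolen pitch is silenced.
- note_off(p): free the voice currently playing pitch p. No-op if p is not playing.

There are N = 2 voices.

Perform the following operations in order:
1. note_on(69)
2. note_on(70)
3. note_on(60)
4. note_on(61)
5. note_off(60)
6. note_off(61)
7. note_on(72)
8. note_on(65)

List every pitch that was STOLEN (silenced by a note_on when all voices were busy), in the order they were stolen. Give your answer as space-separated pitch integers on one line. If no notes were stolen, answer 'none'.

Op 1: note_on(69): voice 0 is free -> assigned | voices=[69 -]
Op 2: note_on(70): voice 1 is free -> assigned | voices=[69 70]
Op 3: note_on(60): all voices busy, STEAL voice 0 (pitch 69, oldest) -> assign | voices=[60 70]
Op 4: note_on(61): all voices busy, STEAL voice 1 (pitch 70, oldest) -> assign | voices=[60 61]
Op 5: note_off(60): free voice 0 | voices=[- 61]
Op 6: note_off(61): free voice 1 | voices=[- -]
Op 7: note_on(72): voice 0 is free -> assigned | voices=[72 -]
Op 8: note_on(65): voice 1 is free -> assigned | voices=[72 65]

Answer: 69 70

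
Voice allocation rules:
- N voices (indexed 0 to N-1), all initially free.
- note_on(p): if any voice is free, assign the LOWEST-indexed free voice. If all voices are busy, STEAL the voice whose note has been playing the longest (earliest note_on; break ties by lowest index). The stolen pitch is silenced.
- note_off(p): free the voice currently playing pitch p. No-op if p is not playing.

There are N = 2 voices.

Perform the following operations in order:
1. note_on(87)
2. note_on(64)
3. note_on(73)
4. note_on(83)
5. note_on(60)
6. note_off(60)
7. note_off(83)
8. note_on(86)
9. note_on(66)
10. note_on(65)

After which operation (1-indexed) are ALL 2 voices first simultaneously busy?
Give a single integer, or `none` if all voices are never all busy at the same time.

Answer: 2

Derivation:
Op 1: note_on(87): voice 0 is free -> assigned | voices=[87 -]
Op 2: note_on(64): voice 1 is free -> assigned | voices=[87 64]
Op 3: note_on(73): all voices busy, STEAL voice 0 (pitch 87, oldest) -> assign | voices=[73 64]
Op 4: note_on(83): all voices busy, STEAL voice 1 (pitch 64, oldest) -> assign | voices=[73 83]
Op 5: note_on(60): all voices busy, STEAL voice 0 (pitch 73, oldest) -> assign | voices=[60 83]
Op 6: note_off(60): free voice 0 | voices=[- 83]
Op 7: note_off(83): free voice 1 | voices=[- -]
Op 8: note_on(86): voice 0 is free -> assigned | voices=[86 -]
Op 9: note_on(66): voice 1 is free -> assigned | voices=[86 66]
Op 10: note_on(65): all voices busy, STEAL voice 0 (pitch 86, oldest) -> assign | voices=[65 66]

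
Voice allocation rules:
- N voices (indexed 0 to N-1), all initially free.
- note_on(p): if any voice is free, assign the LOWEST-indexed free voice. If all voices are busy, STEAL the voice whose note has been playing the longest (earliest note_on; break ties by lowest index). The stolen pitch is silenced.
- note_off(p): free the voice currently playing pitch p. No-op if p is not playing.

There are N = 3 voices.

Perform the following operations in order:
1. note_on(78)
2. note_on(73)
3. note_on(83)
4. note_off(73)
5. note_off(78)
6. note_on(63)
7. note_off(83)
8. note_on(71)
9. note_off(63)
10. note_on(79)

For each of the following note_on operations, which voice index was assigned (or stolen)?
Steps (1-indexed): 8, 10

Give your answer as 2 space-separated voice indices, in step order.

Op 1: note_on(78): voice 0 is free -> assigned | voices=[78 - -]
Op 2: note_on(73): voice 1 is free -> assigned | voices=[78 73 -]
Op 3: note_on(83): voice 2 is free -> assigned | voices=[78 73 83]
Op 4: note_off(73): free voice 1 | voices=[78 - 83]
Op 5: note_off(78): free voice 0 | voices=[- - 83]
Op 6: note_on(63): voice 0 is free -> assigned | voices=[63 - 83]
Op 7: note_off(83): free voice 2 | voices=[63 - -]
Op 8: note_on(71): voice 1 is free -> assigned | voices=[63 71 -]
Op 9: note_off(63): free voice 0 | voices=[- 71 -]
Op 10: note_on(79): voice 0 is free -> assigned | voices=[79 71 -]

Answer: 1 0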